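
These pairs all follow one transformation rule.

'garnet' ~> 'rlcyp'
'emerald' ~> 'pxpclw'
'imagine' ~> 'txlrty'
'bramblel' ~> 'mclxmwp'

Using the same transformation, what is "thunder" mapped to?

esfyop

Each output is the input with this applied: delete the last character, then shift every letter 11 places forward in the alphabet (wrapping around).
"thunder" → "thunde" → "esfyop".
(Check on "imagine": → "imagin" → "txlrty" ✓)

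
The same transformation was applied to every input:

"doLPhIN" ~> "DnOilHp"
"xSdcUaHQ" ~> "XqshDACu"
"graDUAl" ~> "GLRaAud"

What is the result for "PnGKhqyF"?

Each output is the input with this applied: take characters alternately from the front and the back (1st, last, 2nd, 2nd-last, ...), then flip the case of every letter.
On "PnGKhqyF" that produces "pfNYgQkH".
(Check on "doLPhIN": → "dNoILhP" → "DnOilHp" ✓)

pfNYgQkH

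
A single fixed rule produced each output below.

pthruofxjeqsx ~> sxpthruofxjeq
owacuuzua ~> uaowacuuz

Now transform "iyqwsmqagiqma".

Looking at the pairs, the operation is to move the last 2 characters to the front (rotate right by 2).
For "iyqwsmqagiqma" the result is "maiyqwsmqagiq".

maiyqwsmqagiq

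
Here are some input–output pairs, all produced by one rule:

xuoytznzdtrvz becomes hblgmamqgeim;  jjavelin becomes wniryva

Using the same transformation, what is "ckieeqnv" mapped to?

xvrrdai

In each case the input is transformed by: delete the first character, then shift every letter 13 places forward in the alphabet (wrapping around) — i.e. ROT13.
Working it through for "ckieeqnv": intermediate "kieeqnv", final "xvrrdai".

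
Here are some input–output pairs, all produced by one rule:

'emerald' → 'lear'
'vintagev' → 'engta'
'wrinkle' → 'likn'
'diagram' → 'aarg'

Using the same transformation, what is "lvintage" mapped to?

giant

The transformation: take characters alternately from the front and the back (1st, last, 2nd, 2nd-last, ...), then delete the first 3 characters.
On "lvintage" that produces "giant".
(Check on "diagram": → "dmiaarg" → "aarg" ✓)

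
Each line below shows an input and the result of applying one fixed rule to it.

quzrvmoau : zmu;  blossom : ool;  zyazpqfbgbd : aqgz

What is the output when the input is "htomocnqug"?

ocut

Each output is the input with this applied: move the first 2 characters to the end (rotate left by 2), then keep one character in every 3, starting at position 1 (positions 1st, 4th, 7th, ...).
So "htomocnqug" becomes "ocut".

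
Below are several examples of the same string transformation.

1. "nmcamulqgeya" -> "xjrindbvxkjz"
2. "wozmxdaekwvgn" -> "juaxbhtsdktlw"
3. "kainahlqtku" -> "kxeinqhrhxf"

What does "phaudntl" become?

rakqimex

What's happening: shift every letter 3 places backward in the alphabet (wrapping around), then move the first 3 characters to the end (rotate left by 3).
Starting from "phaudntl": after the first operation, "mexrakqi"; after the second, "rakqimex".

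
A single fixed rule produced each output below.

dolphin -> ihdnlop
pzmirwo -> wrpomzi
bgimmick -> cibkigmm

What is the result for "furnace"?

The pattern: move the last 3 characters to the front (rotate right by 3), then swap each adjacent pair of characters (1↔2, 3↔4, ...).
On "furnace": the first step gives "acefurn", and the second then gives "caferun".
(Check on "pzmirwo": → "rwopzmi" → "wrpomzi" ✓)

caferun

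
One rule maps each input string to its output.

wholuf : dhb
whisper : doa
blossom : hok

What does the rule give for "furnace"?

qjy

Looking at the pairs, the operation is to shift every letter 4 places backward in the alphabet (wrapping around), then keep every other character starting from the second (positions 2nd, 4th, 6th, ...).
Working it through for "furnace": intermediate "bqnjwya", final "qjy".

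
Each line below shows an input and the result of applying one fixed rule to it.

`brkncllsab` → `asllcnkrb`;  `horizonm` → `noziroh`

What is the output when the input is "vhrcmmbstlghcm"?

Rule — reverse the string, then delete the first character.
For "vhrcmmbstlghcm", step one produces "mchgltsbmmcrhv"; step two turns that into "chgltsbmmcrhv".

chgltsbmmcrhv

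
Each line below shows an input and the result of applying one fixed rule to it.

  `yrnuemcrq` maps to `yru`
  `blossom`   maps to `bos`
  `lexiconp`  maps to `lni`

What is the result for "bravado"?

In each case the input is transformed by: take characters alternately from the front and the back (1st, last, 2nd, 2nd-last, ...), then keep one character in every 3, starting at position 1 (positions 1st, 4th, 7th, ...).
"bravado" → "bordaav" → "bdv".

bdv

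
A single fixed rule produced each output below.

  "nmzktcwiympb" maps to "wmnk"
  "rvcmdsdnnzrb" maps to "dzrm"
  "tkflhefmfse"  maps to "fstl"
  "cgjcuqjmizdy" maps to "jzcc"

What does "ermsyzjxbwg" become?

jwes

The rule is to keep one character in every 3, starting at position 1 (positions 1st, 4th, 7th, ...), then swap the front and back halves of the string.
For "ermsyzjxbwg" the result is "jwes".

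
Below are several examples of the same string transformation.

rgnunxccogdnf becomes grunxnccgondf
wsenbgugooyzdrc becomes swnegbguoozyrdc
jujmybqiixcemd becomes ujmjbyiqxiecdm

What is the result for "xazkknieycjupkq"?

axkznkeicyujkpq

What's happening: swap each adjacent pair of characters (1↔2, 3↔4, ...).
On "xazkknieycjupkq" that produces "axkznkeicyujkpq".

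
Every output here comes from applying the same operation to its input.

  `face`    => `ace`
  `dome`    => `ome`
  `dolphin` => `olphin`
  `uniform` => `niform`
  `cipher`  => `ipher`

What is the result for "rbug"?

bug

What's happening: delete the first character.
"rbug" → "bug".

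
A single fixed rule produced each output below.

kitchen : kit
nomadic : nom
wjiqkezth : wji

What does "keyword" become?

Rule — keep only the first 3 characters.
For "keyword" the result is "key".

key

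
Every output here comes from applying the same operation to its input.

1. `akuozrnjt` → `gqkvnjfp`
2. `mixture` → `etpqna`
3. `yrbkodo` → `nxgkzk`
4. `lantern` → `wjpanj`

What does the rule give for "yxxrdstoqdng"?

Looking at the pairs, the operation is to shift every letter 4 places backward in the alphabet (wrapping around), then delete the first character.
For "yxxrdstoqdng" the result is "ttnzopkmzjc".

ttnzopkmzjc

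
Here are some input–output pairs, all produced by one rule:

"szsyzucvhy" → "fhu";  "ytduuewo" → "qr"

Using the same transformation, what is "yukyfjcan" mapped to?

xwa

Rule — keep one character in every 3, starting at position 3 (positions 3rd, 6th, 9th, ...), then shift every letter 13 places forward in the alphabet (wrapping around) — i.e. ROT13.
Applying that to "yukyfjcan" gives "xwa".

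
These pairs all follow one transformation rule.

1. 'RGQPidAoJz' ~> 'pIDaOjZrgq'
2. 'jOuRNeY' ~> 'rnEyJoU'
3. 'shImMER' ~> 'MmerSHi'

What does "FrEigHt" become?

IGhTfRe

The pattern: move the first 3 characters to the end (rotate left by 3), then flip the case of every letter.
Working it through for "FrEigHt": intermediate "igHtFrE", final "IGhTfRe".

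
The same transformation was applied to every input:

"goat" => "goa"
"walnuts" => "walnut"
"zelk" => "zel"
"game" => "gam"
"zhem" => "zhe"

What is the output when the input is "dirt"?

What's happening: delete the last character.
For "dirt" the result is "dir".

dir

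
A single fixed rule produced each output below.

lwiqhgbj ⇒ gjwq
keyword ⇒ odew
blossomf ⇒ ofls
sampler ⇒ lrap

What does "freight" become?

gtri

Rule — move the last 3 characters to the front (rotate right by 3), then keep every other character starting from the first (positions 1st, 3rd, 5th, ...).
Applying both steps to "freight": "ghtfrei", then "gtri".
(Check on "blossomf": → "omfbloss" → "ofls" ✓)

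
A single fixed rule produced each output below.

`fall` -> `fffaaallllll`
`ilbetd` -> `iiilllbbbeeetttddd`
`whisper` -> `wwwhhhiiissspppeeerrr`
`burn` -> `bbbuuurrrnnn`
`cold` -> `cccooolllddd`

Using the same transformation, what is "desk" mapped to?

dddeeessskkk

The pattern: repeat every character 3 times.
Doing the same to "desk": "dddeeessskkk".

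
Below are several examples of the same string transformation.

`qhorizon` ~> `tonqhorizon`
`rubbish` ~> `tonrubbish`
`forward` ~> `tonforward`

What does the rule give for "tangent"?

What's happening: prepend "ton".
For "tangent" the result is "tontangent".

tontangent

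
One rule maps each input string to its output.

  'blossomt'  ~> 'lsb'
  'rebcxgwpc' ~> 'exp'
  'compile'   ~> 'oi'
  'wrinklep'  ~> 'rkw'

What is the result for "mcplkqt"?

Each output is the input with this applied: swap the first and last characters, then keep one character in every 3, starting at position 2 (positions 2nd, 5th, 8th, ...).
On "mcplkqt": the first step gives "tcplkqm", and the second then gives "ck".

ck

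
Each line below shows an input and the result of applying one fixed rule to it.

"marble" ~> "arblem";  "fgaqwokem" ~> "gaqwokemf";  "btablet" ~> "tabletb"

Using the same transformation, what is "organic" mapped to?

The pattern: move the first character to the end.
"organic" → "rganico".

rganico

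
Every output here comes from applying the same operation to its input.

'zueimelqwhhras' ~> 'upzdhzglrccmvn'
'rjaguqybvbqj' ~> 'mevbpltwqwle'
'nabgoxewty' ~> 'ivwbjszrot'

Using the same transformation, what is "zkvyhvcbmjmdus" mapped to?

ufqtcqxwhehypn

In each case the input is transformed by: shift every letter 5 places backward in the alphabet (wrapping around).
For "zkvyhvcbmjmdus" the result is "ufqtcqxwhehypn".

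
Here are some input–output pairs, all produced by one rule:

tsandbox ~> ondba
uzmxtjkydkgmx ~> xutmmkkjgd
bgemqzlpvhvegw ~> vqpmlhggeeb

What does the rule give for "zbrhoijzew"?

rojiheb

Looking at the pairs, the operation is to sort the characters into reverse alphabetical order, then delete the first 3 characters.
For "zbrhoijzew", step one produces "zzwrojiheb"; step two turns that into "rojiheb".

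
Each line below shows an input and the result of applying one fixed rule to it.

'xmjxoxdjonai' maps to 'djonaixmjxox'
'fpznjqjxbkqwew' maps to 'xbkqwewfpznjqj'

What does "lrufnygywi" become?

The pattern: swap the front and back halves of the string.
So "lrufnygywi" becomes "ygywilrufn".

ygywilrufn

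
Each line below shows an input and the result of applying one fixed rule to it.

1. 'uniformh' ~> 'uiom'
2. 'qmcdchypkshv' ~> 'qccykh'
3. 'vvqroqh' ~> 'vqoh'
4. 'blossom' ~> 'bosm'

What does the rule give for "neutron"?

Rule — keep every other character starting from the first (positions 1st, 3rd, 5th, ...).
"neutron" → "nurn".

nurn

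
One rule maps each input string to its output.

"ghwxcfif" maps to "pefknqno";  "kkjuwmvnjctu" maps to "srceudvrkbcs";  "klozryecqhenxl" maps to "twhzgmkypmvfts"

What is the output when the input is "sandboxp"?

ivljwfxa

The transformation: shift every letter 8 places forward in the alphabet (wrapping around), then move the first character to the end.
"sandboxp" → "aivljwfx" → "ivljwfxa".
(Check on "kkjuwmvnjctu": → "ssrceudvrkbc" → "srceudvrkbcs" ✓)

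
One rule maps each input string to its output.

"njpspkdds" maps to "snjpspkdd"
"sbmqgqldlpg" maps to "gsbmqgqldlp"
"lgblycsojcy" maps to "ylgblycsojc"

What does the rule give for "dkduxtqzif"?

fdkduxtqzi

Rule — move the last character to the front.
"dkduxtqzif" → "fdkduxtqzi".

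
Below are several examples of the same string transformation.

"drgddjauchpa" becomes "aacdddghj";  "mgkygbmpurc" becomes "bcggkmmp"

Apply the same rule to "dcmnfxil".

cdfil

In each case the input is transformed by: sort the characters into alphabetical order, then delete the last 3 characters.
"dcmnfxil" → "cdfil".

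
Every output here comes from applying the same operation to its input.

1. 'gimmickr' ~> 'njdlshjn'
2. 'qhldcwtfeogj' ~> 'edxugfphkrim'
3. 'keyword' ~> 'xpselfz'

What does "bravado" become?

wbepcsb

The transformation: move the first 3 characters to the end (rotate left by 3), then shift every letter 1 place forward in the alphabet (wrapping around).
Starting from "bravado": after the first operation, "vadobra"; after the second, "wbepcsb".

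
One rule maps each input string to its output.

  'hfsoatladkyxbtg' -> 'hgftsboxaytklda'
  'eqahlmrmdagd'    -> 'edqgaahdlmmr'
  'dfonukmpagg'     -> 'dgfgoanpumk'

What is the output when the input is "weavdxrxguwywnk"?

wkenawvydwxurgx

The pattern: take characters alternately from the front and the back (1st, last, 2nd, 2nd-last, ...).
So "weavdxrxguwywnk" becomes "wkenawvydwxurgx".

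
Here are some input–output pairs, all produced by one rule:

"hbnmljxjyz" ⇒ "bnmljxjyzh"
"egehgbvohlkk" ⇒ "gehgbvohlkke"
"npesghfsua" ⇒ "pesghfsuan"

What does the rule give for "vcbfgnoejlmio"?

Each output is the input with this applied: move the first character to the end.
Applying that to "vcbfgnoejlmio" gives "cbfgnoejlmiov".

cbfgnoejlmiov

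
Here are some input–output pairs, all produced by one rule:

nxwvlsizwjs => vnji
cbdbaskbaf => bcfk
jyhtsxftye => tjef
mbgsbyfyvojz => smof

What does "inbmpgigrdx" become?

midi

Looking at the pairs, the operation is to keep one character in every 3, starting at position 1 (positions 1st, 4th, 7th, ...), then swap each adjacent pair of characters (1↔2, 3↔4, ...).
For "inbmpgigrdx", step one produces "imid"; step two turns that into "midi".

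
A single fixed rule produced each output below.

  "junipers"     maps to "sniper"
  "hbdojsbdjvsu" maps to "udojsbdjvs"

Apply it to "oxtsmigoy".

What's happening: delete the first 2 characters, then move the last character to the front.
Working it through for "oxtsmigoy": intermediate "tsmigoy", final "ytsmigo".
(Check on "hbdojsbdjvsu": → "dojsbdjvsu" → "udojsbdjvs" ✓)

ytsmigo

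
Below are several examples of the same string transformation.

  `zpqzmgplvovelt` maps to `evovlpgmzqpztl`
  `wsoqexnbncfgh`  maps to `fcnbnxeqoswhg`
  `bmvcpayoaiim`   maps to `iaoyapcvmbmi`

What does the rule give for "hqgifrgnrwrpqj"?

prwrngrfigqhjq

In each case the input is transformed by: move the last 2 characters to the front (rotate right by 2), then reverse the string.
For "hqgifrgnrwrpqj", step one produces "qjhqgifrgnrwrp"; step two turns that into "prwrngrfigqhjq".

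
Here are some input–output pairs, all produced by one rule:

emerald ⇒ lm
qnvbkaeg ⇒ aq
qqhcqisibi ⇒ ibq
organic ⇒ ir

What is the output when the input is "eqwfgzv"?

Looking at the pairs, the operation is to move the first 3 characters to the end (rotate left by 3), then keep one character in every 3, starting at position 3 (positions 3rd, 6th, 9th, ...).
Starting from "eqwfgzv": after the first operation, "fgzveqw"; after the second, "zq".

zq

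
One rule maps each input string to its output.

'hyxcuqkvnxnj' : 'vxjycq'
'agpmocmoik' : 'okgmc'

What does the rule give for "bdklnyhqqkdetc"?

qkecdly

Looking at the pairs, the operation is to keep every other character starting from the second (positions 2nd, 4th, 6th, ...), then move the first 3 characters to the end (rotate left by 3).
Working it through for "bdklnyhqqkdetc": intermediate "dlyqkec", final "qkecdly".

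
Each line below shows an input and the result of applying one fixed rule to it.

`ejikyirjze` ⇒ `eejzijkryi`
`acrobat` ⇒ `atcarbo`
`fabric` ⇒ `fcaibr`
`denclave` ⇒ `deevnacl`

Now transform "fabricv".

Looking at the pairs, the operation is to take characters alternately from the front and the back (1st, last, 2nd, 2nd-last, ...).
"fabricv" → "fvacbir".

fvacbir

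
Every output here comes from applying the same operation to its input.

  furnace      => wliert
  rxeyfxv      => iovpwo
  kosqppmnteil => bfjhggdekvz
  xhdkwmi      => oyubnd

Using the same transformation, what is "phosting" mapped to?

gyfjkze

The transformation: delete the last character, then shift every letter 9 places backward in the alphabet (wrapping around).
On "phosting" that produces "gyfjkze".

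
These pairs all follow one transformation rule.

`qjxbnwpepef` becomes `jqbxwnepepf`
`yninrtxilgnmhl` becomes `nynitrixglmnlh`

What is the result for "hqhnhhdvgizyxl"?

qhnhhhvdigyzlx

The pattern: swap each adjacent pair of characters (1↔2, 3↔4, ...).
Doing the same to "hqhnhhdvgizyxl": "qhnhhhvdigyzlx".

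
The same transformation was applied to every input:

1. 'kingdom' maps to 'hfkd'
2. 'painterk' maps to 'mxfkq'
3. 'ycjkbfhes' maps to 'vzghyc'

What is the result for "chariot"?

The pattern: shift every letter 3 places backward in the alphabet (wrapping around), then delete the last 3 characters.
For "chariot" the result is "zexo".

zexo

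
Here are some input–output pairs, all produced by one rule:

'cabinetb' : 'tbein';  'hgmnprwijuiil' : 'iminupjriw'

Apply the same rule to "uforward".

The rule is to take characters alternately from the front and the back (1st, last, 2nd, 2nd-last, ...), then delete the first 3 characters.
So "uforward" becomes "roarw".

roarw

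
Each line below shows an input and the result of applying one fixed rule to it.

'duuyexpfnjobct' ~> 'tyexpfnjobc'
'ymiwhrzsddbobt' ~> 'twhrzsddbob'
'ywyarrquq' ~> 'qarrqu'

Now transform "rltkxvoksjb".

bkxvoksj

In each case the input is transformed by: delete the first 3 characters, then move the last character to the front.
For "rltkxvoksjb", step one produces "kxvoksjb"; step two turns that into "bkxvoksj".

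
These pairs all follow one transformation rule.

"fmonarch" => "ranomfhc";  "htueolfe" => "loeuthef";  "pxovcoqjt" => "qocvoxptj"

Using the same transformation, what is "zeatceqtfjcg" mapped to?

jftqectaezgc

Looking at the pairs, the operation is to move the last 2 characters to the front (rotate right by 2), then reverse the string.
On "zeatceqtfjcg": the first step gives "cgzeatceqtfj", and the second then gives "jftqectaezgc".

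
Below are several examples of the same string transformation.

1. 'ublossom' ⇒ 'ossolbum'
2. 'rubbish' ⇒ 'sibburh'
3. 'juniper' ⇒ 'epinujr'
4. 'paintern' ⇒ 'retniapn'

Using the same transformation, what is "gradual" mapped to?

The pattern: reverse the string, then move the first character to the end.
For "gradual", step one produces "laudarg"; step two turns that into "audargl".

audargl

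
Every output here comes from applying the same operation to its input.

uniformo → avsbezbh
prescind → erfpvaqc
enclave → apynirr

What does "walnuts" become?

nyahgfj

The transformation: move the first character to the end, then shift every letter 13 places forward in the alphabet (wrapping around) — i.e. ROT13.
Working it through for "walnuts": intermediate "alnutsw", final "nyahgfj".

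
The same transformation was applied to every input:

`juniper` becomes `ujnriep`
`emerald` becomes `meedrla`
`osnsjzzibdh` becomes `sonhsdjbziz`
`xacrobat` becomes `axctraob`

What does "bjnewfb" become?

The pattern: move the first character to the end, then take characters alternately from the front and the back (1st, last, 2nd, 2nd-last, ...).
Applying that to "bjnewfb" gives "jbnbefw".
(Check on "juniper": → "uniperj" → "ujnriep" ✓)

jbnbefw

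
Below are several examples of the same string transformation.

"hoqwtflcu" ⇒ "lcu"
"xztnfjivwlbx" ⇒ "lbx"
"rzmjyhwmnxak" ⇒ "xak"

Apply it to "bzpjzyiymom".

The rule is to keep only the last 3 characters.
Doing the same to "bzpjzyiymom": "mom".

mom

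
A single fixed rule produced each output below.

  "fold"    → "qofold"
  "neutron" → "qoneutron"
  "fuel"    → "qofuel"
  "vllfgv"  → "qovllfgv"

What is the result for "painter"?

qopainter

Each output is the input with this applied: prepend "qo".
"painter" → "qopainter".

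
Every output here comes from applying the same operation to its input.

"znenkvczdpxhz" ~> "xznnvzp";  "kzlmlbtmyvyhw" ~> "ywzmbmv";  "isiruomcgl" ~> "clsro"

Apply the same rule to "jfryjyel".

ylfy

The rule is to move the last 3 characters to the front (rotate right by 3), then keep every other character starting from the first (positions 1st, 3rd, 5th, ...).
Doing the same to "jfryjyel": "ylfy".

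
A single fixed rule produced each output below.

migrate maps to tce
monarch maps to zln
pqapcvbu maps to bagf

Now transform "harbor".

Each output is the input with this applied: keep every other character starting from the second (positions 2nd, 4th, 6th, ...), then shift every letter 11 places forward in the alphabet (wrapping around).
"harbor" → "abr" → "lmc".

lmc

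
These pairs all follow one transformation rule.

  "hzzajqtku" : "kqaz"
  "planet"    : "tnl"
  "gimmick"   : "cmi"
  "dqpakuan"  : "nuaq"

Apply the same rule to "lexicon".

oie

What's happening: keep every other character starting from the second (positions 2nd, 4th, 6th, ...), then reverse the string.
Starting from "lexicon": after the first operation, "eio"; after the second, "oie".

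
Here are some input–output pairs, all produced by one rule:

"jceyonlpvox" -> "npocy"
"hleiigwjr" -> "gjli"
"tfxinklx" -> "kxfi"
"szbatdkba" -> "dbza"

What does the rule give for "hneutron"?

Each output is the input with this applied: keep every other character starting from the second (positions 2nd, 4th, 6th, ...), then move the first 2 characters to the end (rotate left by 2).
For "hneutron" the result is "rnnu".

rnnu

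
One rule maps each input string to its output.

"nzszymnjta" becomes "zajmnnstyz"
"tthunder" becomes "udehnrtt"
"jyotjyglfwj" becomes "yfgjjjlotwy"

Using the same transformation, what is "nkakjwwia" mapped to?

waaijkknw

The transformation: sort the characters into alphabetical order, then move the last character to the front.
Applying both steps to "nkakjwwia": "aaijkknww", then "waaijkknw".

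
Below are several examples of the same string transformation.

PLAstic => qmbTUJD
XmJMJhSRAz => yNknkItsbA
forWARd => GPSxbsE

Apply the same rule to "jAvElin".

Rule — flip the case of every letter, then shift every letter 1 place forward in the alphabet (wrapping around).
Applying that to "jAvElin" gives "KbWfMJO".

KbWfMJO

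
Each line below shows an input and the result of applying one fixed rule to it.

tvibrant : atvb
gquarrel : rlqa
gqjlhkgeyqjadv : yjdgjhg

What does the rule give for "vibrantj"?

What's happening: swap the front and back halves of the string, then keep every other character starting from the second (positions 2nd, 4th, 6th, ...).
Starting from "vibrantj": after the first operation, "antjvibr"; after the second, "njir".
(Check on "gqjlhkgeyqjadv": → "eyqjadvgqjlhkg" → "yjdgjhg" ✓)

njir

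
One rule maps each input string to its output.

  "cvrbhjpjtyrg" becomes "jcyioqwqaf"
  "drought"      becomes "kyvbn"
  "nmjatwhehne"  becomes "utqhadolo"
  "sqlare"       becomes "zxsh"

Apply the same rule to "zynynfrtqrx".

gfufumyax

In each case the input is transformed by: delete the last 2 characters, then shift every letter 7 places forward in the alphabet (wrapping around).
For "zynynfrtqrx", step one produces "zynynfrtq"; step two turns that into "gfufumyax".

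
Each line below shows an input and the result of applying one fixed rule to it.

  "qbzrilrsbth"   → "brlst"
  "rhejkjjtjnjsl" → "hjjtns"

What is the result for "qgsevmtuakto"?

gemuko

The rule is to keep every other character starting from the second (positions 2nd, 4th, 6th, ...).
Doing the same to "qgsevmtuakto": "gemuko".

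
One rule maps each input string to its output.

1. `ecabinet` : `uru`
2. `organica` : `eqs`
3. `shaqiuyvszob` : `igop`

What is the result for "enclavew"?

ubu

In each case the input is transformed by: shift every letter 10 places backward in the alphabet (wrapping around), then keep one character in every 3, starting at position 1 (positions 1st, 4th, 7th, ...).
Working it through for "enclavew": intermediate "udsbqlum", final "ubu".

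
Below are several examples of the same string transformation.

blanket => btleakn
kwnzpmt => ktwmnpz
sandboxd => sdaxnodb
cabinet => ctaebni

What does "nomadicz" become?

Each output is the input with this applied: take characters alternately from the front and the back (1st, last, 2nd, 2nd-last, ...).
So "nomadicz" becomes "nzocmiad".

nzocmiad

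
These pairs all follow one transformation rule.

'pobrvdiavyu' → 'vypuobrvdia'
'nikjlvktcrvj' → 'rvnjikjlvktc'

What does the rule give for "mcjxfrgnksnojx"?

ojmxcjxfrgnksn

The rule is to swap the first and last characters, then move the last 3 characters to the front (rotate right by 3).
"mcjxfrgnksnojx" → "xcjxfrgnksnojm" → "ojmxcjxfrgnksn".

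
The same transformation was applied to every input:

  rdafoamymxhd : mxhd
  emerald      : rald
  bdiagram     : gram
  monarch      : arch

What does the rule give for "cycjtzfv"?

In each case the input is transformed by: keep only the last 4 characters.
"cycjtzfv" → "tzfv".

tzfv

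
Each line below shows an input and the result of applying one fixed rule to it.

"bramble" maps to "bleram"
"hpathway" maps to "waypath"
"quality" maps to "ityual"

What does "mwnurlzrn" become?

zrnwnurl

Looking at the pairs, the operation is to delete the first character, then move the last 3 characters to the front (rotate right by 3).
For "mwnurlzrn", step one produces "wnurlzrn"; step two turns that into "zrnwnurl".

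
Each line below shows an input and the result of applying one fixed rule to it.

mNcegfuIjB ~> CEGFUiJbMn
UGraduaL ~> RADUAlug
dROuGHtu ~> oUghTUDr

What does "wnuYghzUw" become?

UyGHZuWWN

What's happening: flip the case of every letter, then move the first 2 characters to the end (rotate left by 2).
On "wnuYghzUw": the first step gives "WNUyGHZuW", and the second then gives "UyGHZuWWN".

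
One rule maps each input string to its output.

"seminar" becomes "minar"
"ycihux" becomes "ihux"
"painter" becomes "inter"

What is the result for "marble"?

Rule — delete the first 2 characters.
For "marble" the result is "rble".

rble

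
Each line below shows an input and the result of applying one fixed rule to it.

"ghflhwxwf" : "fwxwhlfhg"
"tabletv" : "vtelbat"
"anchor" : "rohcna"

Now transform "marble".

elbram

Rule — reverse the string.
For "marble" the result is "elbram".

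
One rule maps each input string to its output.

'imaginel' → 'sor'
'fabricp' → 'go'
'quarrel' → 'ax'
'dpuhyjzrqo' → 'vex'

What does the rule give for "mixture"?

oa

Looking at the pairs, the operation is to keep one character in every 3, starting at position 2 (positions 2nd, 5th, 8th, ...), then shift every letter 6 places forward in the alphabet (wrapping around).
For "mixture" the result is "oa".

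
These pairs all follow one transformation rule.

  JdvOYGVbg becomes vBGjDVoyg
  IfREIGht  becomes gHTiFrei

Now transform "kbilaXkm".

Rule — flip the case of every letter, then move the last 3 characters to the front (rotate right by 3).
For "kbilaXkm", step one produces "KBILAxKM"; step two turns that into "xKMKBILA".

xKMKBILA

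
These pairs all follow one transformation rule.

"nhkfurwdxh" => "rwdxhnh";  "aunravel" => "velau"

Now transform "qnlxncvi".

cviqn

Each output is the input with this applied: move the first 2 characters to the end (rotate left by 2), then delete the first 3 characters.
On "qnlxncvi" that produces "cviqn".
(Check on "nhkfurwdxh": → "kfurwdxhnh" → "rwdxhnh" ✓)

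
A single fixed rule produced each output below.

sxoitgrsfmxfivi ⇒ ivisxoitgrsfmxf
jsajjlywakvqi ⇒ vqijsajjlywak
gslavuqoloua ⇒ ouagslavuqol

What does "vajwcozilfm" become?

lfmvajwcozi

The pattern: move the last 3 characters to the front (rotate right by 3).
Applying that to "vajwcozilfm" gives "lfmvajwcozi".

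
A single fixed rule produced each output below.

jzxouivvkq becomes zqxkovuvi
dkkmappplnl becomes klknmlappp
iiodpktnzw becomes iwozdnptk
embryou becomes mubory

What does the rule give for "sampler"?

The pattern: delete the first character, then take characters alternately from the front and the back (1st, last, 2nd, 2nd-last, ...).
For "sampler", step one produces "ampler"; step two turns that into "armepl".

armepl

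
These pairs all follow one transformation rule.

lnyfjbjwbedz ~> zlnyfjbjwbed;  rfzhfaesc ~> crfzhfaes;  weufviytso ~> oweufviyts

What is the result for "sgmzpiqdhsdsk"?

Each output is the input with this applied: move the last character to the front.
Doing the same to "sgmzpiqdhsdsk": "ksgmzpiqdhsds".

ksgmzpiqdhsds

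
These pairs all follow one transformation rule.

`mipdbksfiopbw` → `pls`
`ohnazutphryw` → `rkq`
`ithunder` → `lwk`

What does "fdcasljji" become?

igf

Each output is the input with this applied: shift every letter 3 places forward in the alphabet (wrapping around), then keep only the first 3 characters.
Applying that to "fdcasljji" gives "igf".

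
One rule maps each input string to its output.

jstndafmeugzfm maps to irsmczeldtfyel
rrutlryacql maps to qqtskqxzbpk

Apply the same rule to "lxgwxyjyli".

The pattern: shift every letter 1 place backward in the alphabet (wrapping around).
"lxgwxyjyli" → "kwfvwxixkh".

kwfvwxixkh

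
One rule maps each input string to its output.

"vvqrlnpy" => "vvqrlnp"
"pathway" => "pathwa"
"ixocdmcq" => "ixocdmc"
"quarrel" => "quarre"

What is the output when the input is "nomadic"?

nomadi

In each case the input is transformed by: delete the last character.
Applying that to "nomadic" gives "nomadi".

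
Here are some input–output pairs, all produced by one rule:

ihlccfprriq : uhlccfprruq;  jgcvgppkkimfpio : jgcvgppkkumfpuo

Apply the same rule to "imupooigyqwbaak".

umupoougyqwbaak

In each case the input is transformed by: replace every "i" with "u".
Doing the same to "imupooigyqwbaak": "umupoougyqwbaak".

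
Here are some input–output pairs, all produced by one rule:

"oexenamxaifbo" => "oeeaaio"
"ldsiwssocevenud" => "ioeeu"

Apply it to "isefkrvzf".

ie

The pattern: keep only the vowels.
Doing the same to "isefkrvzf": "ie".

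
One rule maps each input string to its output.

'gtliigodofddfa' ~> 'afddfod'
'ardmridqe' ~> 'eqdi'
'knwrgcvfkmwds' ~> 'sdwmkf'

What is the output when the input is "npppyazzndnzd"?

Each output is the input with this applied: take characters alternately from the front and the back (1st, last, 2nd, 2nd-last, ...), then keep every other character starting from the second (positions 2nd, 4th, 6th, ...).
"npppyazzndnzd" → "ndpzpnpdynazz" → "dzndnz".
(Check on "ardmridqe": → "aerqddmir" → "eqdi" ✓)

dzndnz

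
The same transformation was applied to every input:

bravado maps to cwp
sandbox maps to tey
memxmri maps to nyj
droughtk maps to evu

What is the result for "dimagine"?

The transformation: keep one character in every 3, starting at position 1 (positions 1st, 4th, 7th, ...), then shift every letter 1 place forward in the alphabet (wrapping around).
On "dimagine" that produces "ebo".

ebo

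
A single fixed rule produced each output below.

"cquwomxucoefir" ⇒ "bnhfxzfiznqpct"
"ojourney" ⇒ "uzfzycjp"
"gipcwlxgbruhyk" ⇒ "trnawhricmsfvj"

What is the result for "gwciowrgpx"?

Rule — swap each adjacent pair of characters (1↔2, 3↔4, ...), then shift every letter 11 places forward in the alphabet (wrapping around).
On "gwciowrgpx": the first step gives "wgicwogrxp", and the second then gives "hrtnhzrcia".

hrtnhzrcia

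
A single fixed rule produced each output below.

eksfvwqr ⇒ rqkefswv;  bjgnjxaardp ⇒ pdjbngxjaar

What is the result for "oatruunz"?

znaortuu

The rule is to move the last 2 characters to the front (rotate right by 2), then swap each adjacent pair of characters (1↔2, 3↔4, ...).
Working it through for "oatruunz": intermediate "nzoatruu", final "znaortuu".
(Check on "bjgnjxaardp": → "dpbjgnjxaar" → "pdjbngxjaar" ✓)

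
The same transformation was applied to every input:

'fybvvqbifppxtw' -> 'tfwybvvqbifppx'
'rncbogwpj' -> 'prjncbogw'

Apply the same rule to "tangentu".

Rule — swap the first and last characters, then move the last 2 characters to the front (rotate right by 2).
"tangentu" → "ttuangen".

ttuangen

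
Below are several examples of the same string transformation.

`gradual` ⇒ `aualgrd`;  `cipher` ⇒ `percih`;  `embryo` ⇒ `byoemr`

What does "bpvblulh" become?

What's happening: move the first 3 characters to the end (rotate left by 3), then swap the first and last characters.
Working it through for "bpvblulh": intermediate "blulhbpv", final "vlulhbpb".

vlulhbpb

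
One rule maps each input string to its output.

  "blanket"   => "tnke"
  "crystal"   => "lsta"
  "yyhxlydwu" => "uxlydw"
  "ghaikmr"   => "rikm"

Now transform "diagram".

mgra

The rule is to delete the first 3 characters, then move the last character to the front.
On "diagram": the first step gives "gram", and the second then gives "mgra".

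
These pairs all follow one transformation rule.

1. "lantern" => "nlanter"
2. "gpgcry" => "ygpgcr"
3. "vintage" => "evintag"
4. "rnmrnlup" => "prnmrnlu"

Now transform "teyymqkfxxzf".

In each case the input is transformed by: move the last character to the front.
On "teyymqkfxxzf" that produces "fteyymqkfxxz".

fteyymqkfxxz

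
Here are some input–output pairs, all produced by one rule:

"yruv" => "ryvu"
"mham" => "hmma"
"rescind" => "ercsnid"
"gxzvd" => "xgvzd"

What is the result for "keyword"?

The transformation: swap each adjacent pair of characters (1↔2, 3↔4, ...).
So "keyword" becomes "ekwyrod".

ekwyrod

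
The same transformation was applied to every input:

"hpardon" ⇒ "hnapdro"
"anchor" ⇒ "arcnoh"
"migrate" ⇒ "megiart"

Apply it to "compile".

cemoipl

What's happening: move the last character to the front, then swap each adjacent pair of characters (1↔2, 3↔4, ...).
"compile" → "ecompil" → "cemoipl".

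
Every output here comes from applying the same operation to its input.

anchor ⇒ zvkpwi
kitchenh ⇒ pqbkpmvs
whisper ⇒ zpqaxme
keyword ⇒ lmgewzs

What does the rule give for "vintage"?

Looking at the pairs, the operation is to swap the first and last characters, then shift every letter 8 places forward in the alphabet (wrapping around).
On "vintage" that produces "mqvbiod".

mqvbiod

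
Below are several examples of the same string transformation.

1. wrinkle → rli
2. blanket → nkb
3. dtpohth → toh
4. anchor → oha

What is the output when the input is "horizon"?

The rule is to sort the characters into reverse alphabetical order, then keep every other character starting from the second (positions 2nd, 4th, 6th, ...).
Starting from "horizon": after the first operation, "zroonih"; after the second, "roi".

roi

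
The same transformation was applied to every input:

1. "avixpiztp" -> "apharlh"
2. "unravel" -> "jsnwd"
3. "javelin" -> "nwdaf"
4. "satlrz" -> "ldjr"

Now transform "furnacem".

Each output is the input with this applied: delete the first 2 characters, then shift every letter 8 places backward in the alphabet (wrapping around).
Starting from "furnacem": after the first operation, "rnacem"; after the second, "jfsuwe".

jfsuwe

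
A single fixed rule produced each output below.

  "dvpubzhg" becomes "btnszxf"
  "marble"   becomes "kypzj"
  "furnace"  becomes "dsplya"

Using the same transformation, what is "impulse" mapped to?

gknsjq

In each case the input is transformed by: shift every letter 2 places backward in the alphabet (wrapping around), then delete the last character.
Working it through for "impulse": intermediate "gknsjqc", final "gknsjq".
(Check on "dvpubzhg": → "btnszxfe" → "btnszxf" ✓)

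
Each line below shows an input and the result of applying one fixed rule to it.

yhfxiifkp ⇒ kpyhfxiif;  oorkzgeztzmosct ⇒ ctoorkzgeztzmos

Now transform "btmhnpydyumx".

mxbtmhnpydyu

The transformation: move the last 2 characters to the front (rotate right by 2).
"btmhnpydyumx" → "mxbtmhnpydyu".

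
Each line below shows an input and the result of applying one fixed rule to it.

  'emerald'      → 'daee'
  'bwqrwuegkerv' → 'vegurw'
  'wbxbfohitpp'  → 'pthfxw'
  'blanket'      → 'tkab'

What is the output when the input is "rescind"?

disr

The transformation: reverse the string, then keep every other character starting from the first (positions 1st, 3rd, 5th, ...).
For "rescind", step one produces "dnicser"; step two turns that into "disr".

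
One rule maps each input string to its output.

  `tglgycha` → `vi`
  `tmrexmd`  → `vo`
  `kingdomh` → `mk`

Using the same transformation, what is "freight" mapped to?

ht

In each case the input is transformed by: shift every letter 2 places forward in the alphabet (wrapping around), then keep only the first 2 characters.
Working it through for "freight": intermediate "htgkijv", final "ht".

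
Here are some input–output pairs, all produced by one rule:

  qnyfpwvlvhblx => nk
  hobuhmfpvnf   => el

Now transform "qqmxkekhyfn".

nn

In each case the input is transformed by: shift every letter 3 places backward in the alphabet (wrapping around), then keep only the first 2 characters.
Working it through for "qqmxkekhyfn": intermediate "nnjuhbhevck", final "nn".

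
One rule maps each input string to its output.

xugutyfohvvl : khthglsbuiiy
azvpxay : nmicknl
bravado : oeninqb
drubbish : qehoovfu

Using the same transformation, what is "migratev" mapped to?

zvtengri

In each case the input is transformed by: shift every letter 13 places forward in the alphabet (wrapping around) — i.e. ROT13.
On "migratev" that produces "zvtengri".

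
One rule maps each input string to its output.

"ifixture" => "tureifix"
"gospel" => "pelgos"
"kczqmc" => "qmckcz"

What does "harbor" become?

borhar

The rule is to swap the front and back halves of the string.
Doing the same to "harbor": "borhar".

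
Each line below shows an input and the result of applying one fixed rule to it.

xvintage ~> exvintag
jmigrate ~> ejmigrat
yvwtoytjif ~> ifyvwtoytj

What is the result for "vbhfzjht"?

tvbhfzjh

The rule is to swap the front and back halves of the string, then move the first 3 characters to the end (rotate left by 3).
Starting from "vbhfzjht": after the first operation, "zjhtvbhf"; after the second, "tvbhfzjh".
(Check on "yvwtoytjif": → "ytjifyvwto" → "ifyvwtoytj" ✓)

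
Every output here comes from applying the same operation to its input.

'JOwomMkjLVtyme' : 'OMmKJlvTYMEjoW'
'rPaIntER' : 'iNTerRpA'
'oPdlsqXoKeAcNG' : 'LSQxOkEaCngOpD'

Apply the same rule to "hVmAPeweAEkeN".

apEWEaeKEnHvM

Each output is the input with this applied: move the first 3 characters to the end (rotate left by 3), then flip the case of every letter.
Starting from "hVmAPeweAEkeN": after the first operation, "APeweAEkeNhVm"; after the second, "apEWEaeKEnHvM".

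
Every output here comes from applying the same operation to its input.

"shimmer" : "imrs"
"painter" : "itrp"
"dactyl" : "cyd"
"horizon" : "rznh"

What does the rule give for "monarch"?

nrhm

Each output is the input with this applied: keep every other character starting from the first (positions 1st, 3rd, 5th, ...), then move the first character to the end.
On "monarch": the first step gives "mnrh", and the second then gives "nrhm".
(Check on "painter": → "pitr" → "itrp" ✓)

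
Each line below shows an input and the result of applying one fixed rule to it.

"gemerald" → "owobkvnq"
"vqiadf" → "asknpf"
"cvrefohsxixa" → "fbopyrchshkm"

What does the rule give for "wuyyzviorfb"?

Rule — shift every letter 10 places forward in the alphabet (wrapping around), then move the first character to the end.
Applying that to "wuyyzviorfb" gives "eiijfsybplg".

eiijfsybplg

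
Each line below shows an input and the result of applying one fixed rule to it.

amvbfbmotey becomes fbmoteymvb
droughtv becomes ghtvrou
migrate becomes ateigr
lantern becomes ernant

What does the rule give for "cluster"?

Each output is the input with this applied: delete the first character, then move the first 3 characters to the end (rotate left by 3).
Doing the same to "cluster": "terlus".
(Check on "amvbfbmotey": → "mvbfbmotey" → "fbmoteymvb" ✓)

terlus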